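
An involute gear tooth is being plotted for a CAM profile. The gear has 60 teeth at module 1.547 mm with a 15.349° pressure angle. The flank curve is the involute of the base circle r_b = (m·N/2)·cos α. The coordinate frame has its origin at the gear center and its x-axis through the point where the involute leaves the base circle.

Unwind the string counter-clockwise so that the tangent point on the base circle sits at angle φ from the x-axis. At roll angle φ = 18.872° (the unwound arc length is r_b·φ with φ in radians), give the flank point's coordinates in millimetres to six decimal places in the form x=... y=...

x=47.116889 y=0.527331

pitch radius r_p = m·N/2 = 1.547·60/2 = 46.410000
base radius r_b = r_p·cos α = 46.410000·cos 15.349° = 44.754620
roll angle φ = 18.872° = 0.32937854 rad
x = r_b·(cos φ + φ·sin φ) = 44.754620·(0.94624354 + 0.32937854·0.32345504) = 47.116889
y = r_b·(sin φ − φ·cos φ) = 44.754620·(0.32345504 − 0.32937854·0.94624354) = 0.527331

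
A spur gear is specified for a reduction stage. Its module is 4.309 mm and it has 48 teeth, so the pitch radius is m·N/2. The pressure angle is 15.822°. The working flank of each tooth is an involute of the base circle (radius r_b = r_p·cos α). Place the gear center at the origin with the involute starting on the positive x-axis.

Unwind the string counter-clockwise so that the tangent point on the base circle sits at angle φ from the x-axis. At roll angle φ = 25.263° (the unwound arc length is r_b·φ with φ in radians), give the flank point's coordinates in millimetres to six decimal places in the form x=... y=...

x=108.704716 y=2.788128

pitch radius r_p = m·N/2 = 4.309·48/2 = 103.416000
base radius r_b = r_p·cos α = 103.416000·cos 15.822° = 99.497917
roll angle φ = 25.263° = 0.44092253 rad
x = r_b·(cos φ + φ·sin φ) = 99.497917·(0.90435834 + 0.44092253·0.42677394) = 108.704716
y = r_b·(sin φ − φ·cos φ) = 99.497917·(0.42677394 − 0.44092253·0.90435834) = 2.788128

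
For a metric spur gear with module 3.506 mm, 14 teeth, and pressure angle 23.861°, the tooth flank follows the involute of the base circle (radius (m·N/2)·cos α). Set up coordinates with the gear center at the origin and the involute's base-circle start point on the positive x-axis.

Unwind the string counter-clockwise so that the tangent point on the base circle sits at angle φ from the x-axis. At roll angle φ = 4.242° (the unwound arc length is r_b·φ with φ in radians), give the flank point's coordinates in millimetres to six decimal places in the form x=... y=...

pitch radius r_p = m·N/2 = 3.506·14/2 = 24.542000
base radius r_b = r_p·cos α = 24.542000·cos 23.861° = 22.444383
roll angle φ = 4.242° = 0.07403687 rad
x = r_b·(cos φ + φ·sin φ) = 22.444383·(0.99726052 + 0.07403687·0.07396925) = 22.505813
y = r_b·(sin φ − φ·cos φ) = 22.444383·(0.07396925 − 0.07403687·0.99726052) = 0.003035

x=22.505813 y=0.003035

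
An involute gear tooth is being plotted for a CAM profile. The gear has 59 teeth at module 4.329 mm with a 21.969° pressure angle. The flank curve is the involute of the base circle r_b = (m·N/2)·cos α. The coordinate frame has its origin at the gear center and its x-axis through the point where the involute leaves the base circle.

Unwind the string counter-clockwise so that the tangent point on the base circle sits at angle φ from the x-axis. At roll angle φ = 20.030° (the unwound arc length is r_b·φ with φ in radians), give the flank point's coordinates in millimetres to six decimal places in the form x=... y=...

x=125.449701 y=1.666123

pitch radius r_p = m·N/2 = 4.329·59/2 = 127.705500
base radius r_b = r_p·cos α = 127.705500·cos 21.969° = 118.432344
roll angle φ = 20.030° = 0.34958945 rad
x = r_b·(cos φ + φ·sin φ) = 118.432344·(0.93951341 + 0.34958945·0.34251212) = 125.449701
y = r_b·(sin φ − φ·cos φ) = 118.432344·(0.34251212 − 0.34958945·0.93951341) = 1.666123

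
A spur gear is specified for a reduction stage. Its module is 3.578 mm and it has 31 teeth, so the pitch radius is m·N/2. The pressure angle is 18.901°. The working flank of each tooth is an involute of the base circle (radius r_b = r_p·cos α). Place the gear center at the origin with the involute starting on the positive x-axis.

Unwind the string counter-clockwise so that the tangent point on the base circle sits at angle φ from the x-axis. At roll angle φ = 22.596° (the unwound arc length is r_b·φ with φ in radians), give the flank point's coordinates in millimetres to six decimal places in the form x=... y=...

pitch radius r_p = m·N/2 = 3.578·31/2 = 55.459000
base radius r_b = r_p·cos α = 55.459000·cos 18.901° = 52.468634
roll angle φ = 22.596° = 0.39437460 rad
x = r_b·(cos φ + φ·sin φ) = 52.468634·(0.92323704 + 0.39437460·0.38423087) = 56.391606
y = r_b·(sin φ − φ·cos φ) = 52.468634·(0.38423087 − 0.39437460·0.92323704) = 1.056174

x=56.391606 y=1.056174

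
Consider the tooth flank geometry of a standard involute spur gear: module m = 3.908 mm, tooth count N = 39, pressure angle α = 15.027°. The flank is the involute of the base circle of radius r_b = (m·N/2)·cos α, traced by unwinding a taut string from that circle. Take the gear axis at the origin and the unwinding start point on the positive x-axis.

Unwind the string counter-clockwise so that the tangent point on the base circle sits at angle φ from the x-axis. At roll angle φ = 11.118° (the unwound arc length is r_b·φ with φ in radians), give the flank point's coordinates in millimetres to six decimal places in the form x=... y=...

x=74.972683 y=0.178580

pitch radius r_p = m·N/2 = 3.908·39/2 = 76.206000
base radius r_b = r_p·cos α = 76.206000·cos 15.027° = 73.600041
roll angle φ = 11.118° = 0.19404571 rad
x = r_b·(cos φ + φ·sin φ) = 73.600041·(0.98123213 + 0.19404571·0.19283024) = 74.972683
y = r_b·(sin φ − φ·cos φ) = 73.600041·(0.19283024 − 0.19404571·0.98123213) = 0.178580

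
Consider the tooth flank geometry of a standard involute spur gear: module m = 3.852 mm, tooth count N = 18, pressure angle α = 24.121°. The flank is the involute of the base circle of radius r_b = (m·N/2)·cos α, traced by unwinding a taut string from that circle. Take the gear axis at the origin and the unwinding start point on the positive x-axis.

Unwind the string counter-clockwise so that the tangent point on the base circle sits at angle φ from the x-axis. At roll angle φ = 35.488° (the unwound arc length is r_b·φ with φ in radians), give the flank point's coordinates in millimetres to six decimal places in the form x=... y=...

x=37.140417 y=2.411301

pitch radius r_p = m·N/2 = 3.852·18/2 = 34.668000
base radius r_b = r_p·cos α = 34.668000·cos 24.121° = 31.640945
roll angle φ = 35.488° = 0.61938244 rad
x = r_b·(cos φ + φ·sin φ) = 31.640945·(0.81423712 + 0.61938244·0.58053244) = 37.140417
y = r_b·(sin φ − φ·cos φ) = 31.640945·(0.58053244 − 0.61938244·0.81423712) = 2.411301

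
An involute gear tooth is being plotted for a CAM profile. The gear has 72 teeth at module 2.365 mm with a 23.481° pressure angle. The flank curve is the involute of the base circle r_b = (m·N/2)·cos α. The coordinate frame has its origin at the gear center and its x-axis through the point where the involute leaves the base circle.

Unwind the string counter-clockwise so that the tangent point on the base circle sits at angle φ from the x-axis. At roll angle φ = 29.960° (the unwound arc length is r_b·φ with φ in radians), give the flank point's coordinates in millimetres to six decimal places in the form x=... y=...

x=88.046845 y=3.620836

pitch radius r_p = m·N/2 = 2.365·72/2 = 85.140000
base radius r_b = r_p·cos α = 85.140000·cos 23.481° = 78.089749
roll angle φ = 29.960° = 0.52290064 rad
x = r_b·(cos φ + φ·sin φ) = 78.089749·(0.86637426 + 0.52290064·0.49939528) = 88.046845
y = r_b·(sin φ − φ·cos φ) = 78.089749·(0.49939528 − 0.52290064·0.86637426) = 3.620836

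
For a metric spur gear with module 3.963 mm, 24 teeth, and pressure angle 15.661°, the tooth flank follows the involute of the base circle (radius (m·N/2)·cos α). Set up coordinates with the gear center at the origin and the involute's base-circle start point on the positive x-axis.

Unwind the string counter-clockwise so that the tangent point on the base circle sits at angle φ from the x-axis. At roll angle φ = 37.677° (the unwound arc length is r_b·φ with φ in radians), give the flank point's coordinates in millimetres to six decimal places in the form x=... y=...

x=54.646070 y=4.155449

pitch radius r_p = m·N/2 = 3.963·24/2 = 47.556000
base radius r_b = r_p·cos α = 47.556000·cos 15.661° = 45.790518
roll angle φ = 37.677° = 0.65758770 rad
x = r_b·(cos φ + φ·sin φ) = 45.790518·(0.79146895 + 0.65758770·0.61120937) = 54.646070
y = r_b·(sin φ − φ·cos φ) = 45.790518·(0.61120937 − 0.65758770·0.79146895) = 4.155449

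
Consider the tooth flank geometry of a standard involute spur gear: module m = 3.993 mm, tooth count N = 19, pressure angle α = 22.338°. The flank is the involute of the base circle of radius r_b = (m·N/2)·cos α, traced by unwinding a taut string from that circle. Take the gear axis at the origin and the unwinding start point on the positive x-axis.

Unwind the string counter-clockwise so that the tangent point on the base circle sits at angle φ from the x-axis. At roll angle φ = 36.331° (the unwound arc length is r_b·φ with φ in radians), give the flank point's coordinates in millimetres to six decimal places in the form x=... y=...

pitch radius r_p = m·N/2 = 3.993·19/2 = 37.933500
base radius r_b = r_p·cos α = 37.933500·cos 22.338° = 35.086889
roll angle φ = 36.331° = 0.63409557 rad
x = r_b·(cos φ + φ·sin φ) = 35.086889·(0.80560785 + 0.63409557·0.59244914) = 41.447343
y = r_b·(sin φ − φ·cos φ) = 35.086889·(0.59244914 − 0.63409557·0.80560785) = 2.863678

x=41.447343 y=2.863678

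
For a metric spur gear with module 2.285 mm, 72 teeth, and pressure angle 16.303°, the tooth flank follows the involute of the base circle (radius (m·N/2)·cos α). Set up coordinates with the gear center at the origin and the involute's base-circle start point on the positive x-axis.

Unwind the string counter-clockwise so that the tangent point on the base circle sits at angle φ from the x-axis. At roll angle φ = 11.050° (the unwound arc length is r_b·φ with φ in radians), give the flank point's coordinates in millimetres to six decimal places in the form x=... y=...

pitch radius r_p = m·N/2 = 2.285·72/2 = 82.260000
base radius r_b = r_p·cos α = 82.260000·cos 16.303° = 78.952374
roll angle φ = 11.050° = 0.19285888 rad
x = r_b·(cos φ + φ·sin φ) = 78.952374·(0.98146030 + 0.19285888·0.19166555) = 80.407048
y = r_b·(sin φ − φ·cos φ) = 78.952374·(0.19166555 − 0.19285888·0.98146030) = 0.188082

x=80.407048 y=0.188082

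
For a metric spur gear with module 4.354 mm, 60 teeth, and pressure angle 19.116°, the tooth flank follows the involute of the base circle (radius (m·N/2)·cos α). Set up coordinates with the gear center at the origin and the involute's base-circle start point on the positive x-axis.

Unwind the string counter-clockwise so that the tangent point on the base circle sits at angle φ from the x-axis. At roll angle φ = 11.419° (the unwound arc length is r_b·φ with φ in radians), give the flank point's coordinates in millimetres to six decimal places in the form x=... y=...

x=125.844077 y=0.324373

pitch radius r_p = m·N/2 = 4.354·60/2 = 130.620000
base radius r_b = r_p·cos α = 130.620000·cos 19.116° = 123.417286
roll angle φ = 11.419° = 0.19929915 rad
x = r_b·(cos φ + φ·sin φ) = 123.417286·(0.98020558 + 0.19929915·0.19798240) = 125.844077
y = r_b·(sin φ − φ·cos φ) = 123.417286·(0.19798240 − 0.19929915·0.98020558) = 0.324373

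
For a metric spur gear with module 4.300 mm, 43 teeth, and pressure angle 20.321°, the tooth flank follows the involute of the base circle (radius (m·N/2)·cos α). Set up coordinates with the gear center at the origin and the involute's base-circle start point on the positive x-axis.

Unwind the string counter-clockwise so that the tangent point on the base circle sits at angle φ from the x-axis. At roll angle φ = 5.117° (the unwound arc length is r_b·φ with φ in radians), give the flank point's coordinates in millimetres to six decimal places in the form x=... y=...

x=87.041126 y=0.020569

pitch radius r_p = m·N/2 = 4.300·43/2 = 92.450000
base radius r_b = r_p·cos α = 92.450000·cos 20.321° = 86.696070
roll angle φ = 5.117° = 0.08930850 rad
x = r_b·(cos φ + φ·sin φ) = 86.696070·(0.99601465 + 0.08930850·0.08918982) = 87.041126
y = r_b·(sin φ − φ·cos φ) = 86.696070·(0.08918982 − 0.08930850·0.99601465) = 0.020569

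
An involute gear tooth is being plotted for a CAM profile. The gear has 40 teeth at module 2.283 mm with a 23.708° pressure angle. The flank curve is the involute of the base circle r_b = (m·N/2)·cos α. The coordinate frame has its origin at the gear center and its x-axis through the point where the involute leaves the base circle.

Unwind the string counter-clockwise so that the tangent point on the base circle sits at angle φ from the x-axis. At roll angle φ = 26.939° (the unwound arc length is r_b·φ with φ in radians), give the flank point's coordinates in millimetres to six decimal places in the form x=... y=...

x=46.175291 y=1.416670

pitch radius r_p = m·N/2 = 2.283·40/2 = 45.660000
base radius r_b = r_p·cos α = 45.660000·cos 23.708° = 41.806591
roll angle φ = 26.939° = 0.47017425 rad
x = r_b·(cos φ + φ·sin φ) = 41.806591·(0.89148936 + 0.47017425·0.45304163) = 46.175291
y = r_b·(sin φ − φ·cos φ) = 41.806591·(0.45304163 − 0.47017425·0.89148936) = 1.416670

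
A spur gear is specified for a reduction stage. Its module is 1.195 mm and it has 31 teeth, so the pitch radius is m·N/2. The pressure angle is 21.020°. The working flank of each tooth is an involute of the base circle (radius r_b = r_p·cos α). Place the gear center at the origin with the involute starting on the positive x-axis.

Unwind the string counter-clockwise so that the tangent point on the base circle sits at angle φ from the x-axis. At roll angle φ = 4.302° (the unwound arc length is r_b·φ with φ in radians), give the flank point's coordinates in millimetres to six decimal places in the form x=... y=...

pitch radius r_p = m·N/2 = 1.195·31/2 = 18.522500
base radius r_b = r_p·cos α = 18.522500·cos 21.020° = 17.289925
roll angle φ = 4.302° = 0.07508406 rad
x = r_b·(cos φ + φ·sin φ) = 17.289925·(0.99718252 + 0.07508406·0.07501354) = 17.338594
y = r_b·(sin φ − φ·cos φ) = 17.289925·(0.07501354 − 0.07508406·0.99718252) = 0.002438

x=17.338594 y=0.002438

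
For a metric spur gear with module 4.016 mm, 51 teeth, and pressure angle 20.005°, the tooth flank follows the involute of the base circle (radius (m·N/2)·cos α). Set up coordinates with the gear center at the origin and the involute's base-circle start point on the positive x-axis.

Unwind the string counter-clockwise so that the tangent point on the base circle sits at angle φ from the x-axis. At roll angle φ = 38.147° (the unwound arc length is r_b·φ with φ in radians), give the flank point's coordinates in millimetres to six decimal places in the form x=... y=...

pitch radius r_p = m·N/2 = 4.016·51/2 = 102.408000
base radius r_b = r_p·cos α = 102.408000·cos 20.005° = 96.228985
roll angle φ = 38.147° = 0.66579075 rad
x = r_b·(cos φ + φ·sin φ) = 96.228985·(0.78642860 + 0.66579075·0.61768119) = 115.251052
y = r_b·(sin φ − φ·cos φ) = 96.228985·(0.61768119 − 0.66579075·0.78642860) = 9.053637

x=115.251052 y=9.053637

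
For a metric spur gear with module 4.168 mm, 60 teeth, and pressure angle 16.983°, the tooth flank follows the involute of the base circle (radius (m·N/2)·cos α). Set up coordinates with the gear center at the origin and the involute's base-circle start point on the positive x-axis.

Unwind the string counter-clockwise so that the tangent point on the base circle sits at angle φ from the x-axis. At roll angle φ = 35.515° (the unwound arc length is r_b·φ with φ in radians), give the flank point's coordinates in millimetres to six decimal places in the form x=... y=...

pitch radius r_p = m·N/2 = 4.168·60/2 = 125.040000
base radius r_b = r_p·cos α = 125.040000·cos 16.983° = 119.587188
roll angle φ = 35.515° = 0.61985368 rad
x = r_b·(cos φ + φ·sin φ) = 119.587188·(0.81396346 + 0.61985368·0.58091607) = 140.400912
y = r_b·(sin φ − φ·cos φ) = 119.587188·(0.58091607 − 0.61985368·0.81396346) = 9.133809

x=140.400912 y=9.133809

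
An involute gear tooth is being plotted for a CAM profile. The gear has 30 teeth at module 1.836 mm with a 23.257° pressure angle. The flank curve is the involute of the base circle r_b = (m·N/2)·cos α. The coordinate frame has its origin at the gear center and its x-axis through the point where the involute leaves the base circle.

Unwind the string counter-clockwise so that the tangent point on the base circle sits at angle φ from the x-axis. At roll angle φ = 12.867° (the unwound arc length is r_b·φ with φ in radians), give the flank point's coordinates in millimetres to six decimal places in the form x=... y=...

pitch radius r_p = m·N/2 = 1.836·30/2 = 27.540000
base radius r_b = r_p·cos α = 27.540000·cos 23.257° = 25.302182
roll angle φ = 12.867° = 0.22457151 rad
x = r_b·(cos φ + φ·sin φ) = 25.302182·(0.97488962 + 0.22457151·0.22268866) = 25.932184
y = r_b·(sin φ − φ·cos φ) = 25.302182·(0.22268866 − 0.22457151·0.97488962) = 0.095041

x=25.932184 y=0.095041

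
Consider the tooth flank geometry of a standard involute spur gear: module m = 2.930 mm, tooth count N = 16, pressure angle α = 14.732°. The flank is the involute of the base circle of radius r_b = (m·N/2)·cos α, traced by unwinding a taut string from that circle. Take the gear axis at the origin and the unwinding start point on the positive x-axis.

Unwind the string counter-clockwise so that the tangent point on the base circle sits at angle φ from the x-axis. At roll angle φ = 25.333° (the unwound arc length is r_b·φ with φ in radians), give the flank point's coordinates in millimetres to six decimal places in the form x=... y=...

x=24.778147 y=0.640468

pitch radius r_p = m·N/2 = 2.930·16/2 = 23.440000
base radius r_b = r_p·cos α = 23.440000·cos 14.732° = 22.669431
roll angle φ = 25.333° = 0.44214426 rad
x = r_b·(cos φ + φ·sin φ) = 22.669431·(0.90383626 + 0.44214426·0.42787851) = 24.778147
y = r_b·(sin φ − φ·cos φ) = 22.669431·(0.42787851 − 0.44214426·0.90383626) = 0.640468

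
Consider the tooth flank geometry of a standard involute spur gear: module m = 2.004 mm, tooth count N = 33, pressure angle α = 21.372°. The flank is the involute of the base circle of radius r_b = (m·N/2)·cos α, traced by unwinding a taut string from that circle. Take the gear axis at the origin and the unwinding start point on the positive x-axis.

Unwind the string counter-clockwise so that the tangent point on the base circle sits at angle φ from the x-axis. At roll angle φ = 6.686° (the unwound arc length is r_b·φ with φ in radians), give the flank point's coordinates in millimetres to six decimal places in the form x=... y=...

pitch radius r_p = m·N/2 = 2.004·33/2 = 33.066000
base radius r_b = r_p·cos α = 33.066000·cos 21.372° = 30.792184
roll angle φ = 6.686° = 0.11669271 rad
x = r_b·(cos φ + φ·sin φ) = 30.792184·(0.99319913 + 0.11669271·0.11642806) = 31.001122
y = r_b·(sin φ − φ·cos φ) = 30.792184·(0.11642806 − 0.11669271·0.99319913) = 0.016288

x=31.001122 y=0.016288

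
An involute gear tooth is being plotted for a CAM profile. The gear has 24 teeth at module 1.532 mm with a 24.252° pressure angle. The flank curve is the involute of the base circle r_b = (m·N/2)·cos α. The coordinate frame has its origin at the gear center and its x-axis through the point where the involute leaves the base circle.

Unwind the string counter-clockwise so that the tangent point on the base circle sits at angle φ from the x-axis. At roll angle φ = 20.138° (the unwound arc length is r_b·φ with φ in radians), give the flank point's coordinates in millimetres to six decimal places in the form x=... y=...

x=17.765128 y=0.239607

pitch radius r_p = m·N/2 = 1.532·24/2 = 18.384000
base radius r_b = r_p·cos α = 18.384000·cos 24.252° = 16.761570
roll angle φ = 20.138° = 0.35147440 rad
x = r_b·(cos φ + φ·sin φ) = 16.761570·(0.93886612 + 0.35147440·0.34428245) = 17.765128
y = r_b·(sin φ − φ·cos φ) = 16.761570·(0.34428245 − 0.35147440·0.93886612) = 0.239607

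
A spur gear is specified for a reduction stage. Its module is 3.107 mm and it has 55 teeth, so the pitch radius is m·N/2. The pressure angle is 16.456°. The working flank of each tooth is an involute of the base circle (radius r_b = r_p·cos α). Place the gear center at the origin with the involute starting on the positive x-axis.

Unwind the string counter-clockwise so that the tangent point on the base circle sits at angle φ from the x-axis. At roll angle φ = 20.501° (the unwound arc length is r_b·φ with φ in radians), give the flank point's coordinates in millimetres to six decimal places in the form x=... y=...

x=87.021335 y=1.235308

pitch radius r_p = m·N/2 = 3.107·55/2 = 85.442500
base radius r_b = r_p·cos α = 85.442500·cos 16.456° = 81.942567
roll angle φ = 20.501° = 0.35780995 rad
x = r_b·(cos φ + φ·sin φ) = 81.942567·(0.93666608 + 0.35780995·0.35022373) = 87.021335
y = r_b·(sin φ − φ·cos φ) = 81.942567·(0.35022373 − 0.35780995·0.93666608) = 1.235308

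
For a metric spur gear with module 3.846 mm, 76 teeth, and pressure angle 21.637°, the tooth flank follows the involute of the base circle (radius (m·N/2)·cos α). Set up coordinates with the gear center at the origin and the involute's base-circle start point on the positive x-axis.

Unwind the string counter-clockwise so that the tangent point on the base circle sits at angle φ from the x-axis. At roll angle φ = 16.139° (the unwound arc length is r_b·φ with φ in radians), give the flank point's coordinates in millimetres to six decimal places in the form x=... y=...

x=141.133144 y=1.004041

pitch radius r_p = m·N/2 = 3.846·76/2 = 146.148000
base radius r_b = r_p·cos α = 146.148000·cos 21.637° = 135.850203
roll angle φ = 16.139° = 0.28167869 rad
x = r_b·(cos φ + φ·sin φ) = 135.850203·(0.96059017 + 0.28167869·0.27796857) = 141.133144
y = r_b·(sin φ − φ·cos φ) = 135.850203·(0.27796857 − 0.28167869·0.96059017) = 1.004041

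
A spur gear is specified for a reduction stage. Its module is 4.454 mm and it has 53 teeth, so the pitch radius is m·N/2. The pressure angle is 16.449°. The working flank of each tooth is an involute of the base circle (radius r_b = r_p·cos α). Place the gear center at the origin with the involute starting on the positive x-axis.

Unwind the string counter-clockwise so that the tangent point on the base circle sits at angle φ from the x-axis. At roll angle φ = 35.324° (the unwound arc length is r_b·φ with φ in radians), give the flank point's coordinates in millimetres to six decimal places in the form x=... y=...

x=132.712238 y=8.510788

pitch radius r_p = m·N/2 = 4.454·53/2 = 118.031000
base radius r_b = r_p·cos α = 118.031000·cos 16.449° = 113.200246
roll angle φ = 35.324° = 0.61652010 rad
x = r_b·(cos φ + φ·sin φ) = 113.200246·(0.81589547 + 0.61652010·0.57819944) = 132.712238
y = r_b·(sin φ − φ·cos φ) = 113.200246·(0.57819944 − 0.61652010·0.81589547) = 8.510788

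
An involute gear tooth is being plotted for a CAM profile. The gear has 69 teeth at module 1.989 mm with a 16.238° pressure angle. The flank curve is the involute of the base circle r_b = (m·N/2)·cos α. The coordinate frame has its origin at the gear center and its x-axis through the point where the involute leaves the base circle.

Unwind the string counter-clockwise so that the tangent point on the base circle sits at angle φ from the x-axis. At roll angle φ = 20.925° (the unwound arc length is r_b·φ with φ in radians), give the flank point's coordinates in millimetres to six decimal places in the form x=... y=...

x=70.131392 y=1.055547

pitch radius r_p = m·N/2 = 1.989·69/2 = 68.620500
base radius r_b = r_p·cos α = 68.620500·cos 16.238° = 65.883121
roll angle φ = 20.925° = 0.36521015 rad
x = r_b·(cos φ + φ·sin φ) = 65.883121·(0.93404873 + 0.36521015·0.35714559) = 70.131392
y = r_b·(sin φ − φ·cos φ) = 65.883121·(0.35714559 − 0.36521015·0.93404873) = 1.055547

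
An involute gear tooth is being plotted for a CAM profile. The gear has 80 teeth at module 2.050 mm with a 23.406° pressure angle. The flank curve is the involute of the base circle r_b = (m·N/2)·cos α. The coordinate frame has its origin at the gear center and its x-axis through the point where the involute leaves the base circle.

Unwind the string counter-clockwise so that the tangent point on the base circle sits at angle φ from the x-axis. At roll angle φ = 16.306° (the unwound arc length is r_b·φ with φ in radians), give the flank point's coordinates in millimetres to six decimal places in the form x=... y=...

x=78.238516 y=0.573525

pitch radius r_p = m·N/2 = 2.050·80/2 = 82.000000
base radius r_b = r_p·cos α = 82.000000·cos 23.406° = 75.252469
roll angle φ = 16.306° = 0.28459339 rad
x = r_b·(cos φ + φ·sin φ) = 75.252469·(0.95977590 + 0.28459339·0.28076722) = 78.238516
y = r_b·(sin φ − φ·cos φ) = 75.252469·(0.28076722 − 0.28459339·0.95977590) = 0.573525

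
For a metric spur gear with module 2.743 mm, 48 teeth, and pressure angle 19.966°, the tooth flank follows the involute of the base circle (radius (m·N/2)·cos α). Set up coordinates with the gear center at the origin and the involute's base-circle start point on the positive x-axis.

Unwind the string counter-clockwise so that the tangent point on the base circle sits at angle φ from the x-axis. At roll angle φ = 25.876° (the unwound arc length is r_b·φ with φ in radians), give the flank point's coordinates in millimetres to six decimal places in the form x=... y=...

x=67.867158 y=1.861380

pitch radius r_p = m·N/2 = 2.743·48/2 = 65.832000
base radius r_b = r_p·cos α = 65.832000·cos 19.966° = 61.875195
roll angle φ = 25.876° = 0.45162140 rad
x = r_b·(cos φ + φ·sin φ) = 61.875195·(0.89974067 + 0.45162140·0.43642494) = 67.867158
y = r_b·(sin φ − φ·cos φ) = 61.875195·(0.43642494 − 0.45162140·0.89974067) = 1.861380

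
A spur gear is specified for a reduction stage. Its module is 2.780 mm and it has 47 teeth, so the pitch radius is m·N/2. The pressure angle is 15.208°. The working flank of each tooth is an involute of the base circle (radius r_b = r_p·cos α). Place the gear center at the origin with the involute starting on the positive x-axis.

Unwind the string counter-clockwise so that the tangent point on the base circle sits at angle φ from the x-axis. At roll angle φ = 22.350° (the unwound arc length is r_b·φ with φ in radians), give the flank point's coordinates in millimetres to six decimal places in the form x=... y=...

pitch radius r_p = m·N/2 = 2.780·47/2 = 65.330000
base radius r_b = r_p·cos α = 65.330000·cos 15.208° = 63.042135
roll angle φ = 22.350° = 0.39008109 rad
x = r_b·(cos φ + φ·sin φ) = 63.042135·(0.92487823 + 0.39008109·0.38026341) = 67.657563
y = r_b·(sin φ − φ·cos φ) = 63.042135·(0.38026341 − 0.39008109·0.92487823) = 1.228433

x=67.657563 y=1.228433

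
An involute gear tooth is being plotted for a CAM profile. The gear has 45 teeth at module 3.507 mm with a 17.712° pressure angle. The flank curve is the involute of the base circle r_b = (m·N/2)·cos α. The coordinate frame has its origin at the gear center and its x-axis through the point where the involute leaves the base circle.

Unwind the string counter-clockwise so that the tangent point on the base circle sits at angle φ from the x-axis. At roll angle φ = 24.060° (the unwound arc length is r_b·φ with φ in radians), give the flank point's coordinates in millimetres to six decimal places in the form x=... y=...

x=81.505203 y=1.822837

pitch radius r_p = m·N/2 = 3.507·45/2 = 78.907500
base radius r_b = r_p·cos α = 78.907500·cos 17.712° = 75.167110
roll angle φ = 24.060° = 0.41992622 rad
x = r_b·(cos φ + φ·sin φ) = 75.167110·(0.91311902 + 0.41992622·0.40769308) = 81.505203
y = r_b·(sin φ − φ·cos φ) = 75.167110·(0.40769308 − 0.41992622·0.91311902) = 1.822837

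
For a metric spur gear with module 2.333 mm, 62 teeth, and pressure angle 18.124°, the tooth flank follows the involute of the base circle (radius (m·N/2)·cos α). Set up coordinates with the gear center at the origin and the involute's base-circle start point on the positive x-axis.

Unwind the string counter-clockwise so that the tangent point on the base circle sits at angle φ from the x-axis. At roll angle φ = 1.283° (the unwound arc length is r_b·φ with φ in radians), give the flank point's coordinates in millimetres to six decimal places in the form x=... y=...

x=68.751962 y=0.000257

pitch radius r_p = m·N/2 = 2.333·62/2 = 72.323000
base radius r_b = r_p·cos α = 72.323000·cos 18.124° = 68.734731
roll angle φ = 1.283° = 0.02239257 rad
x = r_b·(cos φ + φ·sin φ) = 68.734731·(0.99974930 + 0.02239257·0.02239070) = 68.751962
y = r_b·(sin φ − φ·cos φ) = 68.734731·(0.02239070 − 0.02239257·0.99974930) = 0.000257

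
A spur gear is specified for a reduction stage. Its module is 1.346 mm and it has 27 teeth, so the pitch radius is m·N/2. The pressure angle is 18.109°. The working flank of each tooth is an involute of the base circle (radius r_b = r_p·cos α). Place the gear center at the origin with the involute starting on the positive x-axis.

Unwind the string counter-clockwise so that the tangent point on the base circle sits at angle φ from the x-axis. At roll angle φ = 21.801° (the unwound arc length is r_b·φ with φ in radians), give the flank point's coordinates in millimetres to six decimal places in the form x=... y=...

x=18.476285 y=0.312576

pitch radius r_p = m·N/2 = 1.346·27/2 = 18.171000
base radius r_b = r_p·cos α = 18.171000·cos 18.109° = 17.270934
roll angle φ = 21.801° = 0.38049923 rad
x = r_b·(cos φ + φ·sin φ) = 17.270934·(0.92847935 + 0.38049923·0.37138404) = 18.476285
y = r_b·(sin φ − φ·cos φ) = 17.270934·(0.37138404 − 0.38049923·0.92847935) = 0.312576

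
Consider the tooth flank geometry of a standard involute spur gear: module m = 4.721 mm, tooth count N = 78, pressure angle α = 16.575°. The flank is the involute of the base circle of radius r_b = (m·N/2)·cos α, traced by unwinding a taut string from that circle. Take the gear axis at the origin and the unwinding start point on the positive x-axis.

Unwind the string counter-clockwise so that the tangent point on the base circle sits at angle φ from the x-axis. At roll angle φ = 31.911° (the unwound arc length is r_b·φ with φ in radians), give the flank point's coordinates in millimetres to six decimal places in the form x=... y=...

pitch radius r_p = m·N/2 = 4.721·78/2 = 184.119000
base radius r_b = r_p·cos α = 184.119000·cos 16.575° = 176.468329
roll angle φ = 31.911° = 0.55695202 rad
x = r_b·(cos φ + φ·sin φ) = 176.468329·(0.84887022 + 0.55695202·0.52860132) = 201.751968
y = r_b·(sin φ − φ·cos φ) = 176.468329·(0.52860132 − 0.55695202·0.84887022) = 9.850698

x=201.751968 y=9.850698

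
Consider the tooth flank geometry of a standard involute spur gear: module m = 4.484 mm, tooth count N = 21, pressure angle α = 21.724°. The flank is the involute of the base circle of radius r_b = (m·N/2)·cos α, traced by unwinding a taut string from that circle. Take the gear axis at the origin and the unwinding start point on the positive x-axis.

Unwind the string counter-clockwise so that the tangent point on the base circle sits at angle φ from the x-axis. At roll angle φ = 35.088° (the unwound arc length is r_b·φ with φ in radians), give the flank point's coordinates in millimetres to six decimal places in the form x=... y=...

pitch radius r_p = m·N/2 = 4.484·21/2 = 47.082000
base radius r_b = r_p·cos α = 47.082000·cos 21.724° = 43.738124
roll angle φ = 35.088° = 0.61240113 rad
x = r_b·(cos φ + φ·sin φ) = 43.738124·(0.81827013 + 0.61240113·0.57483389) = 51.186685
y = r_b·(sin φ − φ·cos φ) = 43.738124·(0.57483389 − 0.61240113·0.81827013) = 3.224564

x=51.186685 y=3.224564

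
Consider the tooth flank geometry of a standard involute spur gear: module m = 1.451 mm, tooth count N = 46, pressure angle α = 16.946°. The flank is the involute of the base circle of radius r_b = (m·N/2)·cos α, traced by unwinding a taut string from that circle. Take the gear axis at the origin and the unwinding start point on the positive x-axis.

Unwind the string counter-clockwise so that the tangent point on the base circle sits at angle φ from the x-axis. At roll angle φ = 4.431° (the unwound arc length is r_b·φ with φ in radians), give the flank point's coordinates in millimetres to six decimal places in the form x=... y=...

x=32.019263 y=0.004919

pitch radius r_p = m·N/2 = 1.451·46/2 = 33.373000
base radius r_b = r_p·cos α = 33.373000·cos 16.946° = 31.923941
roll angle φ = 4.431° = 0.07733554 rad
x = r_b·(cos φ + φ·sin φ) = 31.923941·(0.99701110 + 0.07733554·0.07725847) = 32.019263
y = r_b·(sin φ − φ·cos φ) = 31.923941·(0.07725847 − 0.07733554·0.99701110) = 0.004919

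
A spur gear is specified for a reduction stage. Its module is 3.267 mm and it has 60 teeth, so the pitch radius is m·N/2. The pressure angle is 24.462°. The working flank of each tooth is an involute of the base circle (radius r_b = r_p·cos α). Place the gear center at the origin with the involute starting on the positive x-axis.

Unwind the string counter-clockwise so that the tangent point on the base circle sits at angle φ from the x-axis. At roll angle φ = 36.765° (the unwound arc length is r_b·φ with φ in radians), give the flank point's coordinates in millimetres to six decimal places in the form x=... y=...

x=105.730677 y=7.537908

pitch radius r_p = m·N/2 = 3.267·60/2 = 98.010000
base radius r_b = r_p·cos α = 98.010000·cos 24.462° = 89.212241
roll angle φ = 36.765° = 0.64167030 rad
x = r_b·(cos φ + φ·sin φ) = 89.212241·(0.80109714 + 0.64167030·0.59853435) = 105.730677
y = r_b·(sin φ − φ·cos φ) = 89.212241·(0.59853435 − 0.64167030·0.80109714) = 7.537908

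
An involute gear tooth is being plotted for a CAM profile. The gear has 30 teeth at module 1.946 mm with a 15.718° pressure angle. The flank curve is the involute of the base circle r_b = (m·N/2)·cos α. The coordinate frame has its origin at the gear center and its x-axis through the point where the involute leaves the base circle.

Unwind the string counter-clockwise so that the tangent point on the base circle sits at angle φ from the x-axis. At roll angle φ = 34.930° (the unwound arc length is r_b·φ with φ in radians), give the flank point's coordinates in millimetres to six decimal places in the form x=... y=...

pitch radius r_p = m·N/2 = 1.946·30/2 = 29.190000
base radius r_b = r_p·cos α = 29.190000·cos 15.718° = 28.098489
roll angle φ = 34.930° = 0.60964351 rad
x = r_b·(cos φ + φ·sin φ) = 28.098489·(0.81985219 + 0.60964351·0.57257523) = 32.844857
y = r_b·(sin φ − φ·cos φ) = 28.098489·(0.57257523 − 0.60964351·0.81985219) = 2.044380

x=32.844857 y=2.044380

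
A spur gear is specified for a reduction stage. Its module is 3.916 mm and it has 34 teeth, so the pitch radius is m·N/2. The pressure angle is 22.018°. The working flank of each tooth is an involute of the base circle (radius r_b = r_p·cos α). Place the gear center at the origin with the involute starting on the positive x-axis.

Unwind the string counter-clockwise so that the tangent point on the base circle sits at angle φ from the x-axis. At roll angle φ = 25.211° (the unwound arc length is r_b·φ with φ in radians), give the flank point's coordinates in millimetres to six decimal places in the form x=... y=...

x=67.405130 y=1.718903

pitch radius r_p = m·N/2 = 3.916·34/2 = 66.572000
base radius r_b = r_p·cos α = 66.572000·cos 22.018° = 61.716646
roll angle φ = 25.211° = 0.44001496 rad
x = r_b·(cos φ + φ·sin φ) = 61.716646·(0.90474529 + 0.44001496·0.42595300) = 67.405130
y = r_b·(sin φ − φ·cos φ) = 61.716646·(0.42595300 − 0.44001496·0.90474529) = 1.718903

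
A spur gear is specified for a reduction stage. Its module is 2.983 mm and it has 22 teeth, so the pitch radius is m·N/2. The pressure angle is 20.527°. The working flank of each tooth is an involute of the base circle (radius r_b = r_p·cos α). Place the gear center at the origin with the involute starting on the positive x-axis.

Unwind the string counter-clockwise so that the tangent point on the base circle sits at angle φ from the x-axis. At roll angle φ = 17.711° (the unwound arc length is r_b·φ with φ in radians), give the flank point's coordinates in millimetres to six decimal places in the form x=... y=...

x=32.162862 y=0.299669

pitch radius r_p = m·N/2 = 2.983·22/2 = 32.813000
base radius r_b = r_p·cos α = 32.813000·cos 20.527° = 30.729606
roll angle φ = 17.711° = 0.30911526 rad
x = r_b·(cos φ + φ·sin φ) = 30.729606·(0.95260309 + 0.30911526·0.30421595) = 32.162862
y = r_b·(sin φ − φ·cos φ) = 30.729606·(0.30421595 − 0.30911526·0.95260309) = 0.299669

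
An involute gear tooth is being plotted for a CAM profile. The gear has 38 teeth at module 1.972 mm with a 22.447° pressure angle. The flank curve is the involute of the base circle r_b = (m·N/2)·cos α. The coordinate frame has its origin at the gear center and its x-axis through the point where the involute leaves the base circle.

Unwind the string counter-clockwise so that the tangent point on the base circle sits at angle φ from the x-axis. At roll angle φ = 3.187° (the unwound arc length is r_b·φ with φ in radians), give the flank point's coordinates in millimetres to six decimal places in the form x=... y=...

x=34.682697 y=0.001986

pitch radius r_p = m·N/2 = 1.972·38/2 = 37.468000
base radius r_b = r_p·cos α = 37.468000·cos 22.447° = 34.629167
roll angle φ = 3.187° = 0.05562364 rad
x = r_b·(cos φ + φ·sin φ) = 34.629167·(0.99845340 + 0.05562364·0.05559496) = 34.682697
y = r_b·(sin φ − φ·cos φ) = 34.629167·(0.05559496 − 0.05562364·0.99845340) = 0.001986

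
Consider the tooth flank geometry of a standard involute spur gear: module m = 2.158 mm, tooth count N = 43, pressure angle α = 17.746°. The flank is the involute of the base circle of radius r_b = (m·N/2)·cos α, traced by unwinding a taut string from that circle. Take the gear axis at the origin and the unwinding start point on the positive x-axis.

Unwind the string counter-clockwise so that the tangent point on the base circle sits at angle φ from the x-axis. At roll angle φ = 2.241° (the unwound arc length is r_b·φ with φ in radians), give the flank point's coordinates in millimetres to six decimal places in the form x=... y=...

pitch radius r_p = m·N/2 = 2.158·43/2 = 46.397000
base radius r_b = r_p·cos α = 46.397000·cos 17.746° = 44.189295
roll angle φ = 2.241° = 0.03911283 rad
x = r_b·(cos φ + φ·sin φ) = 44.189295·(0.99923519 + 0.03911283·0.03910286) = 44.223083
y = r_b·(sin φ − φ·cos φ) = 44.189295·(0.03910286 − 0.03911283·0.99923519) = 0.000881

x=44.223083 y=0.000881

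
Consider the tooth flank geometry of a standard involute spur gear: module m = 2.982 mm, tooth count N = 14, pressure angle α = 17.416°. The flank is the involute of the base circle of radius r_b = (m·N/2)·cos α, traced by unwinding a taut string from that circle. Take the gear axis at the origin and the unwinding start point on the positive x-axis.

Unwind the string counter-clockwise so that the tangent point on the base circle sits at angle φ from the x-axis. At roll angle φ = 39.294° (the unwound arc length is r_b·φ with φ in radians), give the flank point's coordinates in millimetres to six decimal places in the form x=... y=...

pitch radius r_p = m·N/2 = 2.982·14/2 = 20.874000
base radius r_b = r_p·cos α = 20.874000·cos 17.416° = 19.917069
roll angle φ = 39.294° = 0.68580968 rad
x = r_b·(cos φ + φ·sin φ) = 19.917069·(0.77390653 + 0.68580968·0.63329983) = 24.064394
y = r_b·(sin φ − φ·cos φ) = 19.917069·(0.63329983 − 0.68580968·0.77390653) = 2.042441

x=24.064394 y=2.042441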